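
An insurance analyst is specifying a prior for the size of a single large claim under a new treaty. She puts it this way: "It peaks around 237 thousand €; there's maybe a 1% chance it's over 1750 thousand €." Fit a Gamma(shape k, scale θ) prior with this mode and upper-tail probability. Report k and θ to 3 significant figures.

Gamma(k,θ) with k>1 has mode (k−1)θ, so θ = 237/(k−1).
Need P(X < 1750) = 0.99 with θ tied to k this way. Start at k = 2, θ = 237: P(X<1750) ≈ 0.995.
Too high — lower k to spread out. Iterating converges to k ≈ 1.86.
Then θ = 237/(1.86−1) ≈ 274.

k ≈ 1.86, θ ≈ 274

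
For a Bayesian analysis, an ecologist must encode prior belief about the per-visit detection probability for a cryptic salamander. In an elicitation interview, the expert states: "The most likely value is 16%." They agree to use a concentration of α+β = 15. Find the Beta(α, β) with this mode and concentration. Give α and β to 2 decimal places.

For α,β > 1 the Beta mode is (α−1)/(α+β−2). With α+β = 15, the mode is (α−1)/13.
Set (α−1)/13 = 0.16 → α = 1 + 0.16·13 = 3.08.
β = 15 − α = 11.92.

α = 3.08, β = 11.92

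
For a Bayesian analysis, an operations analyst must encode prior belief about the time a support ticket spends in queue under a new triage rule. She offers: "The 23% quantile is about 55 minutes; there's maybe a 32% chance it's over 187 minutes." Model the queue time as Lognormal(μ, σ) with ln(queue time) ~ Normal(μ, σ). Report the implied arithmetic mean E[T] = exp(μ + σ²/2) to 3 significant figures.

If T ~ Lognormal(μ,σ) then ln T ~ Normal(μ,σ), so the p-quantile of ln T is μ + z_p·σ.
ln(55) = 4.007 and ln(187) = 5.231; z_{0.23} = -0.7388, z_{0.68} = 0.4677.
σ = (5.231 − 4.007)/(0.4677 − (-0.7388)) = 1.014.
μ = 4.007 − (-0.7388)·1.014 = 4.757.
E[T] = exp(μ + σ²/2) = exp(4.757 + 0.5144) = 195 minutes.

E[T] ≈ 195 minutes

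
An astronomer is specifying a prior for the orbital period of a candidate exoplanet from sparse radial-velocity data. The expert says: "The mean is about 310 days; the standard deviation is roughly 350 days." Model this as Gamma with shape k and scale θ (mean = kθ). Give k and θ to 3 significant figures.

For Gamma(k, scale θ): mean = kθ, variance = kθ², so CV = 1/√k.
CV = SD/mean = 350/310 = 1.129, hence k = 1/CV² = 0.784.
Then θ = mean/k = 310/0.784 = 395.

k ≈ 0.784, θ ≈ 395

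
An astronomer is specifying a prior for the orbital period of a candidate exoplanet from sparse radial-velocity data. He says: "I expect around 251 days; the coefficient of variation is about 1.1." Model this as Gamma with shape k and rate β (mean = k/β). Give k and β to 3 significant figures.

k ≈ 0.826, β ≈ 0.00329

For Gamma(k, rate β): mean = k/β, variance = k/β², so CV = 1/√k.
CV = 1.1, hence k = 1/CV² = 0.826.
Then β = k/mean = 0.826/251 = 0.00329.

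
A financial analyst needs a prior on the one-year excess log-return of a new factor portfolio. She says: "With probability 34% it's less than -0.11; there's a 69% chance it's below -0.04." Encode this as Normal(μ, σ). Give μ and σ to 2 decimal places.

μ = -0.08, σ = 0.08

The p-quantile of Normal(μ,σ) is μ + z_p·σ, with z_{0.34} = -0.4125 and z_{0.69} = 0.4959.
Eliminate σ: μ = (z₂·x₁ − z₁·x₂)/(z₂ − z₁) = (0.4959·-0.11 − (-0.4125)·-0.04)/0.9083 = -0.08.
Then σ = (x₂ − x₁)/(z₂ − z₁) = (-0.04 − -0.11)/0.9083 = 0.08.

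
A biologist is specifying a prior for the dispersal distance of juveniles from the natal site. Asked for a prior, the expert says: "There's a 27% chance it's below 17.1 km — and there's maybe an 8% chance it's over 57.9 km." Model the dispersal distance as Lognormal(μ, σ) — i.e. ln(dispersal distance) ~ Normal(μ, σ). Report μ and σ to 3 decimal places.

μ ≈ 3.209, σ ≈ 0.604

If T ~ Lognormal(μ,σ) then ln T ~ Normal(μ,σ), so the p-quantile of ln T is μ + z_p·σ.
ln(17.1) = 2.839 and ln(57.9) = 4.059; z_{0.27} = -0.6128, z_{0.92} = 1.405.
σ = (4.059 − 2.839)/(1.405 − (-0.6128)) = 0.604.
μ = 2.839 − (-0.6128)·0.604 = 3.209.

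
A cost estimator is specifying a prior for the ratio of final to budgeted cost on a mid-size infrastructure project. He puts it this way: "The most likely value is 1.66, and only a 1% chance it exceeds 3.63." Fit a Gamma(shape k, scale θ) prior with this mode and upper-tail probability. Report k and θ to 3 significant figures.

k ≈ 8.89, θ ≈ 0.211

Gamma(k,θ) with k>1 has mode (k−1)θ, so θ = 1.66/(k−1).
Need P(X < 3.63) = 0.99 with θ tied to k this way. Start at k = 2, θ = 1.66: P(X<3.63) ≈ 0.642.
Too low — raise k to concentrate. Iterating converges to k ≈ 8.89.
Then θ = 1.66/(8.89−1) ≈ 0.211.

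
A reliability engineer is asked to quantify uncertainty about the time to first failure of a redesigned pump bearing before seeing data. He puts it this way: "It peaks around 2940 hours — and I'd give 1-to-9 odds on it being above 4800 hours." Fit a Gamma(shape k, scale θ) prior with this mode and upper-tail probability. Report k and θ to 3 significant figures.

Gamma(k,θ) with k>1 has mode (k−1)θ, so θ = 2940/(k−1).
Need P(X < 4800) = 0.9 with θ tied to k this way. Start at k = 2, θ = 2940: P(X<4800) ≈ 0.486.
Too low — raise k to concentrate. Iterating converges to k ≈ 8.84.
Then θ = 2940/(8.84−1) ≈ 375.

k ≈ 8.84, θ ≈ 375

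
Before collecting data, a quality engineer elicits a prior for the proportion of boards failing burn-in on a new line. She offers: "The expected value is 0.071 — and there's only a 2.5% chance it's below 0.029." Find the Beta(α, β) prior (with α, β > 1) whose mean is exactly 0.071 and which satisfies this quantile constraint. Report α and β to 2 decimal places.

α ≈ 6.86, β ≈ 89.76

With mean 0.071 fixed, write α = 0.071s, β = 0.929s where s = α+β.
Need P(θ < 0.029) = 0.025 under Beta(0.071s, 0.929s). Normal approximation: (q−m)/√(m(1−m)/s) ≈ z_{0.025} = -1.96, so s ≈ 0.071·0.929·(-1.96)²/(0.029−0.071)² = 143.6.
At s = 143.6: P(θ<0.029) ≈ 0.007. Adjusting to match 0.025 gives s ≈ 96.62.
So α = 0.071·96.62 ≈ 6.86, β = 0.929·96.62 ≈ 89.76.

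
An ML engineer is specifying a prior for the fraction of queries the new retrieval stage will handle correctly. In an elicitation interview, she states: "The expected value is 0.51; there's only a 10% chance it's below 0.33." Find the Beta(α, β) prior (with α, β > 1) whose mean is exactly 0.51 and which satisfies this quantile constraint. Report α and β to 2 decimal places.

α ≈ 6.31, β ≈ 6.06

With mean 0.51 fixed, write α = 0.51s, β = 0.49s where s = α+β.
Need P(θ < 0.33) = 0.1 under Beta(0.51s, 0.49s). Normal approximation: (q−m)/√(m(1−m)/s) ≈ z_{0.1} = -1.28, so s ≈ 0.51·0.49·(-1.28)²/(0.33−0.51)² = 12.7.
At s = 12.7: P(θ<0.33) ≈ 0.097. Adjusting to match 0.1 gives s ≈ 12.37.
So α = 0.51·12.37 ≈ 6.31, β = 0.49·12.37 ≈ 6.06.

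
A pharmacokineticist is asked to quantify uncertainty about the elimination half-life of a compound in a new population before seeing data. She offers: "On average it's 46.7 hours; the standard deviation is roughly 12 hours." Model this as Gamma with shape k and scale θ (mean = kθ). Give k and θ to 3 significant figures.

k ≈ 15.1, θ ≈ 3.08

For Gamma(k, scale θ): mean = kθ, variance = kθ², so CV = 1/√k.
CV = SD/mean = 12/46.7 = 0.257, hence k = 1/CV² = 15.1.
Then θ = mean/k = 46.7/15.1 = 3.08.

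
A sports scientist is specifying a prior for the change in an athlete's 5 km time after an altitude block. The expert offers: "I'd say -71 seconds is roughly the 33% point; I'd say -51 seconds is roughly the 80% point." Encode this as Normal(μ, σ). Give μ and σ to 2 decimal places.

μ = -64.13, σ = 15.61

For Normal(μ,σ), the p-quantile is μ + z_p·σ. Here z_{0.33} = -0.4399, z_{0.8} = 0.8416.
So -71 = μ − 0.4399σ and -51 = μ + 0.8416σ.
Subtracting: σ = (-51 − -71)/(0.8416 − (-0.4399)) = 15.61.
Then μ = -71 − (-0.4399)·15.61 = -64.13.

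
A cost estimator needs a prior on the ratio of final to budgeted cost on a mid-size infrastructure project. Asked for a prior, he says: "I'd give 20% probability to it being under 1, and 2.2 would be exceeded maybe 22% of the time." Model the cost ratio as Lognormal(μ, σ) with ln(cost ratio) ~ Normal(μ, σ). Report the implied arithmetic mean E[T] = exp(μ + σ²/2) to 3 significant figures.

E[T] ≈ 1.7

If T ~ Lognormal(μ,σ) then ln T ~ Normal(μ,σ), so the p-quantile of ln T is μ + z_p·σ.
ln(1) = 0 and ln(2.2) = 0.7885; z_{0.2} = -0.8416, z_{0.78} = 0.7722.
σ = (0.7885 − 0)/(0.7722 − (-0.8416)) = 0.489.
μ = 0 − (-0.8416)·0.489 = 0.411.
E[T] = exp(μ + σ²/2) = exp(0.411 + 0.1193) = 1.7.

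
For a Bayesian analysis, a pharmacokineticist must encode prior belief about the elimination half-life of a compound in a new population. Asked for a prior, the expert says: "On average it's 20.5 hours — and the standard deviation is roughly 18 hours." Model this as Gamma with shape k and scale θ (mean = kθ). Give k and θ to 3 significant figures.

k ≈ 1.3, θ ≈ 15.8

For Gamma(k, scale θ): mean = kθ, variance = kθ², so CV = 1/√k.
CV = SD/mean = 18/20.5 = 0.878, hence k = 1/CV² = 1.3.
Then θ = mean/k = 20.5/1.3 = 15.8.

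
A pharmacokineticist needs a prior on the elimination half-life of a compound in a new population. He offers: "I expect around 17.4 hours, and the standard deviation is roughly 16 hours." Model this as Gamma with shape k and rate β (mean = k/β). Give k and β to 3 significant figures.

k ≈ 1.18, β ≈ 0.068

For Gamma(k, rate β): mean = k/β, variance = k/β², so CV = 1/√k.
CV = SD/mean = 16/17.4 = 0.9195, hence k = 1/CV² = 1.18.
Then β = k/mean = 1.18/17.4 = 0.068.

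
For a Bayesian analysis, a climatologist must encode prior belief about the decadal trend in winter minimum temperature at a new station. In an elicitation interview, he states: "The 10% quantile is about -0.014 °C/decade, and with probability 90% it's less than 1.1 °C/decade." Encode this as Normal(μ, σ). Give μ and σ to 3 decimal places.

μ = 0.543, σ = 0.435

The p-quantile of Normal(μ,σ) is μ + z_p·σ, with z_{0.1} = -1.282 and z_{0.9} = 1.282.
Eliminate σ: μ = (z₂·x₁ − z₁·x₂)/(z₂ − z₁) = (1.282·-0.014 − (-1.282)·1.1)/2.563 = 0.543.
Then σ = (x₂ − x₁)/(z₂ − z₁) = (1.1 − -0.014)/2.563 = 0.435.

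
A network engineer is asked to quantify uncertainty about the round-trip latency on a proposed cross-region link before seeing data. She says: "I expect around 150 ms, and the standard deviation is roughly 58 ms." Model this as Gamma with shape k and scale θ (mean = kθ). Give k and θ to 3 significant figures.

k ≈ 6.69, θ ≈ 22.4

For Gamma(k, scale θ): mean = kθ, variance = kθ², so CV = 1/√k.
CV = SD/mean = 58/150 = 0.3867, hence k = 1/CV² = 6.69.
Then θ = mean/k = 150/6.69 = 22.4.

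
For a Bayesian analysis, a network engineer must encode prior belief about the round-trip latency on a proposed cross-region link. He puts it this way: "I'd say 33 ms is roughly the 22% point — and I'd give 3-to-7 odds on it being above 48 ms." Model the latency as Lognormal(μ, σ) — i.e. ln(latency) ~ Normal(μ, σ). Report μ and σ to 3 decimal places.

μ ≈ 3.720, σ ≈ 0.289

If T ~ Lognormal(μ,σ) then ln T ~ Normal(μ,σ), so the p-quantile of ln T is μ + z_p·σ.
ln(33) = 3.497 and ln(48) = 3.871; z_{0.22} = -0.7722, z_{0.7} = 0.5244.
σ = (3.871 − 3.497)/(0.5244 − (-0.7722)) = 0.289.
μ = 3.497 − (-0.7722)·0.289 = 3.720.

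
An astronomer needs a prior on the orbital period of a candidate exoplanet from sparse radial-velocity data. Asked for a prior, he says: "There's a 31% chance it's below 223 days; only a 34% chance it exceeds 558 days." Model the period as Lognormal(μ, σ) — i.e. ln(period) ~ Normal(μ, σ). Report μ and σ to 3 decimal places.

μ ≈ 5.908, σ ≈ 1.010

If T ~ Lognormal(μ,σ) then ln T ~ Normal(μ,σ), so the p-quantile of ln T is μ + z_p·σ.
ln(223) = 5.407 and ln(558) = 6.324; z_{0.31} = -0.4959, z_{0.66} = 0.4125.
σ = (6.324 − 5.407)/(0.4125 − (-0.4959)) = 1.010.
μ = 5.407 − (-0.4959)·1.010 = 5.908.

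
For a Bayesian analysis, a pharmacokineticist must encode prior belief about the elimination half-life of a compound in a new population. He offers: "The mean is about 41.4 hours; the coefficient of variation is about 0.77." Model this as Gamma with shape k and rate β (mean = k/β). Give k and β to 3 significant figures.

k ≈ 1.69, β ≈ 0.0407

For Gamma(k, rate β): mean = k/β, variance = k/β², so CV = 1/√k.
CV = 0.77, hence k = 1/CV² = 1.69.
Then β = k/mean = 1.69/41.4 = 0.0407.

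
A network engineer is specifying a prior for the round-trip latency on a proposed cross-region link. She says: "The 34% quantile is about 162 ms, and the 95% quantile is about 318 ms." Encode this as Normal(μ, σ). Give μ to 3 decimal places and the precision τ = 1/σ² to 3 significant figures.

For Normal(μ,σ), the p-quantile is μ + z_p·σ. Here z_{0.34} = -0.4125, z_{0.95} = 1.645.
So 162 = μ − 0.4125σ and 318 = μ + 1.645σ.
Subtracting: σ = (318 − 162)/(1.645 − (-0.4125)) = 75.827.
Then μ = 162 − (-0.4125)·75.827 = 193.276.
Precision τ = 1/σ² = 1/75.83² = 0.000174.

μ = 193.276, τ = 0.000174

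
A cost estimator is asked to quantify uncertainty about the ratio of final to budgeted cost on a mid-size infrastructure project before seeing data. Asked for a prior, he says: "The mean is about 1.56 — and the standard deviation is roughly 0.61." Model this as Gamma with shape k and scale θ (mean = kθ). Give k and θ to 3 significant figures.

For Gamma(k, scale θ): mean = kθ, variance = kθ², so CV = 1/√k.
CV = SD/mean = 0.61/1.56 = 0.391, hence k = 1/CV² = 6.54.
Then θ = mean/k = 1.56/6.54 = 0.239.

k ≈ 6.54, θ ≈ 0.239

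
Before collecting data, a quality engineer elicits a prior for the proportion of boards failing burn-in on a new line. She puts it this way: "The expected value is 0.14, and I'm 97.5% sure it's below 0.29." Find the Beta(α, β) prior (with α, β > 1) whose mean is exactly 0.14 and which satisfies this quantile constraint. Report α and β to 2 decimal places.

With mean 0.14 fixed, write α = 0.14s, β = 0.86s where s = α+β.
Need P(θ < 0.29) = 0.975 under Beta(0.14s, 0.86s). Normal approximation: (q−m)/√(m(1−m)/s) ≈ z_{0.975} = 1.96, so s ≈ 0.14·0.86·(1.96)²/(0.29−0.14)² = 20.6.
At s = 20.6: P(θ<0.29) ≈ 0.958. Adjusting to match 0.975 gives s ≈ 27.26.
So α = 0.14·27.26 ≈ 3.82, β = 0.86·27.26 ≈ 23.44.

α ≈ 3.82, β ≈ 23.44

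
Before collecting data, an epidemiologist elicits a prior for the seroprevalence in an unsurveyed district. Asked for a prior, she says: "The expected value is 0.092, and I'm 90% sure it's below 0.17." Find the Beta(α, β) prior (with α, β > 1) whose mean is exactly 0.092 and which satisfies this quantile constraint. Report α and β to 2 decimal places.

α ≈ 2.26, β ≈ 22.34

With mean 0.092 fixed, write α = 0.092s, β = 0.908s where s = α+β.
Need P(θ < 0.17) = 0.9 under Beta(0.092s, 0.908s). Normal approximation: (q−m)/√(m(1−m)/s) ≈ z_{0.9} = 1.28, so s ≈ 0.092·0.908·(1.28)²/(0.17−0.092)² = 22.6.
At s = 22.6: P(θ<0.17) ≈ 0.893. Adjusting to match 0.9 gives s ≈ 24.61.
So α = 0.092·24.61 ≈ 2.26, β = 0.908·24.61 ≈ 22.34.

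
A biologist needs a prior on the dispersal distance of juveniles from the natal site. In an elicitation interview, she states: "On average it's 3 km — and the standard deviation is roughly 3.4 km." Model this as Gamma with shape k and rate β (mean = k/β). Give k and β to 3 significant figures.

k ≈ 0.779, β ≈ 0.26

For Gamma(k, rate β): mean = k/β, variance = k/β², so CV = 1/√k.
CV = SD/mean = 3.4/3 = 1.133, hence k = 1/CV² = 0.779.
Then β = k/mean = 0.779/3 = 0.26.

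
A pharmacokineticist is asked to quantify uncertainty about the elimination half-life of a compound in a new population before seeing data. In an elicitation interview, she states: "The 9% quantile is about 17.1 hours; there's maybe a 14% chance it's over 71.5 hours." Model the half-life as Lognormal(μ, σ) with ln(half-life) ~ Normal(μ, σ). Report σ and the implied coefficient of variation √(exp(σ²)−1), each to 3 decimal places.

If T ~ Lognormal(μ,σ) then ln T ~ Normal(μ,σ), so the p-quantile of ln T is μ + z_p·σ.
ln(17.1) = 2.839 and ln(71.5) = 4.27; z_{0.09} = -1.341, z_{0.86} = 1.08.
σ = (4.27 − 2.839)/(1.08 − (-1.341)) = 0.591.
μ = 2.839 − (-1.341)·0.591 = 3.631.
CV = √(exp(σ²)−1) = √(exp(0.3492)−1) = 0.646.

σ ≈ 0.591, CV ≈ 0.646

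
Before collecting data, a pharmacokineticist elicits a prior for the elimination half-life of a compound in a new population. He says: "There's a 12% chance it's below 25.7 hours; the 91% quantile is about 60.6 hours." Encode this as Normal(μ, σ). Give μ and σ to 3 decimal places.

For Normal(μ,σ), the p-quantile is μ + z_p·σ. Here z_{0.12} = -1.175, z_{0.91} = 1.341.
So 25.7 = μ − 1.175σ and 60.6 = μ + 1.341σ.
Subtracting: σ = (60.6 − 25.7)/(1.341 − (-1.175)) = 13.873.
Then μ = 25.7 − (-1.175)·13.873 = 42.000.

μ = 42.000, σ = 13.873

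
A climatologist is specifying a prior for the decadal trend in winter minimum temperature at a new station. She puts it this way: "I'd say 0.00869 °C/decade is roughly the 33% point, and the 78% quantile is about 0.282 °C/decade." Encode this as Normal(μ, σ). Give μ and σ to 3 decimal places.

μ = 0.108, σ = 0.225

The p-quantile of Normal(μ,σ) is μ + z_p·σ, with z_{0.33} = -0.4399 and z_{0.78} = 0.7722.
Eliminate σ: μ = (z₂·x₁ − z₁·x₂)/(z₂ − z₁) = (0.7722·0.00869 − (-0.4399)·0.282)/1.212 = 0.108.
Then σ = (x₂ − x₁)/(z₂ − z₁) = (0.282 − 0.00869)/1.212 = 0.225.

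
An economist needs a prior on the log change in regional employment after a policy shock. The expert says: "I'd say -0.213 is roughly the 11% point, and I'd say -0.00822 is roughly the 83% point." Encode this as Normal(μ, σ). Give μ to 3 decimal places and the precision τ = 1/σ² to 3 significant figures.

μ = -0.098, τ = 113

The p-quantile of Normal(μ,σ) is μ + z_p·σ, with z_{0.11} = -1.227 and z_{0.83} = 0.9542.
Eliminate σ: μ = (z₂·x₁ − z₁·x₂)/(z₂ − z₁) = (0.9542·-0.213 − (-1.227)·-0.00822)/2.181 = -0.098.
Then σ = (x₂ − x₁)/(z₂ − z₁) = (-0.00822 − -0.213)/2.181 = 0.094.
Precision τ = 1/σ² = 1/0.09391² = 113.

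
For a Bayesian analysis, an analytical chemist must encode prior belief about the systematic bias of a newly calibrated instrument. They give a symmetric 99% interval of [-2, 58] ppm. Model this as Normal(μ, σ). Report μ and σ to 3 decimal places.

μ = 28.000, σ = 11.647

A symmetric 99% interval runs μ ± z·σ with z = 2.576.
Half-width = 30, so σ = 30/2.576 = 11.647.
μ is the interval midpoint, 28.000.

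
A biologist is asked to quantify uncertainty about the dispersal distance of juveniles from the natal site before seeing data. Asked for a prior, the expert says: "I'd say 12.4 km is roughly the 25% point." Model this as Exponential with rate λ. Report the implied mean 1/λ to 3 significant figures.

P(T < 12.4) = 1 − e^(−λ·12.4) = 0.25, so λ = −ln(1−0.25)/12.4 = −ln(0.75)/12.4 = 0.0232.
Mean = 1/λ = 43.1 km.

mean ≈ 43.1 km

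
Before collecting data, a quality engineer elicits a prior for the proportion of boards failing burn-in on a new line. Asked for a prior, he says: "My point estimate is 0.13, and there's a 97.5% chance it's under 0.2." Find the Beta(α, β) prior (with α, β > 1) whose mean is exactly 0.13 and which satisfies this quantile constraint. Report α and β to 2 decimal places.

With mean 0.13 fixed, write α = 0.13s, β = 0.87s where s = α+β.
Need P(θ < 0.2) = 0.975 under Beta(0.13s, 0.87s). Normal approximation: (q−m)/√(m(1−m)/s) ≈ z_{0.975} = 1.96, so s ≈ 0.13·0.87·(1.96)²/(0.2−0.13)² = 88.7.
At s = 88.7: P(θ<0.2) ≈ 0.965. Adjusting to match 0.975 gives s ≈ 105.82.
So α = 0.13·105.82 ≈ 13.76, β = 0.87·105.82 ≈ 92.07.

α ≈ 13.76, β ≈ 92.07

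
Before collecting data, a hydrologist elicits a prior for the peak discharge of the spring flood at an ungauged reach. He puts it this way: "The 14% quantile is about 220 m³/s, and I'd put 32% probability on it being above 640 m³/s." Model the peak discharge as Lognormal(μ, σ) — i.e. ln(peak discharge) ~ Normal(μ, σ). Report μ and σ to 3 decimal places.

μ ≈ 6.139, σ ≈ 0.690

If T ~ Lognormal(μ,σ) then ln T ~ Normal(μ,σ), so the p-quantile of ln T is μ + z_p·σ.
ln(220) = 5.394 and ln(640) = 6.461; z_{0.14} = -1.08, z_{0.68} = 0.4677.
σ = (6.461 − 5.394)/(0.4677 − (-1.08)) = 0.690.
μ = 5.394 − (-1.08)·0.690 = 6.139.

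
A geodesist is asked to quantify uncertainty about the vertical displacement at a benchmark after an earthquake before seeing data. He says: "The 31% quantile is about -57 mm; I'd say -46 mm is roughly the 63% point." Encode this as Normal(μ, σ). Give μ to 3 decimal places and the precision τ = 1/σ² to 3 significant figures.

The p-quantile of Normal(μ,σ) is μ + z_p·σ, with z_{0.31} = -0.4959 and z_{0.63} = 0.3319.
Eliminate σ: μ = (z₂·x₁ − z₁·x₂)/(z₂ − z₁) = (0.3319·-57 − (-0.4959)·-46)/0.8277 = -50.410.
Then σ = (x₂ − x₁)/(z₂ − z₁) = (-46 − -57)/0.8277 = 13.290.
Precision τ = 1/σ² = 1/13.29² = 0.00566.

μ = -50.410, τ = 0.00566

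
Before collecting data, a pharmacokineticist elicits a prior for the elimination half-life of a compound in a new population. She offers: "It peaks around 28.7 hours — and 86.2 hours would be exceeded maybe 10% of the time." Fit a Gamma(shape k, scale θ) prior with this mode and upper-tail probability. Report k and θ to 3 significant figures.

k ≈ 2.57, θ ≈ 18.3

Gamma(k,θ) with k>1 has mode (k−1)θ, so θ = 28.7/(k−1).
Need P(X < 86.2) = 0.9 with θ tied to k this way. Start at k = 2, θ = 28.7: P(X<86.2) ≈ 0.801.
Too low — raise k to concentrate. Iterating converges to k ≈ 2.57.
Then θ = 28.7/(2.57−1) ≈ 18.3.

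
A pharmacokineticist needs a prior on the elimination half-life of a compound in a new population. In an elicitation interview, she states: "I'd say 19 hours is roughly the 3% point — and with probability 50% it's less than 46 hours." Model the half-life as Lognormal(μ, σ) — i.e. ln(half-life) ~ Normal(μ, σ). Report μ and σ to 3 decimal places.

If T ~ Lognormal(μ,σ) then ln T ~ Normal(μ,σ), so the p-quantile of ln T is μ + z_p·σ.
ln(19) = 2.944 and ln(46) = 3.829; z_{0.03} = -1.881, z_{0.5} = 0.
σ = (3.829 − 2.944)/(0 − (-1.881)) = 0.470.
μ = 2.944 − (-1.881)·0.470 = 3.829.

μ ≈ 3.829, σ ≈ 0.470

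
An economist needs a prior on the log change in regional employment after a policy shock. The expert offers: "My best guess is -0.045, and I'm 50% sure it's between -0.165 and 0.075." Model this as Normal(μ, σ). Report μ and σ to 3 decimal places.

μ = -0.045, σ = 0.178

A symmetric 50% interval runs μ ± z·σ with z = 0.6745.
Half-width = 0.12, so σ = 0.12/0.6745 = 0.178.
μ is the stated best guess, -0.045.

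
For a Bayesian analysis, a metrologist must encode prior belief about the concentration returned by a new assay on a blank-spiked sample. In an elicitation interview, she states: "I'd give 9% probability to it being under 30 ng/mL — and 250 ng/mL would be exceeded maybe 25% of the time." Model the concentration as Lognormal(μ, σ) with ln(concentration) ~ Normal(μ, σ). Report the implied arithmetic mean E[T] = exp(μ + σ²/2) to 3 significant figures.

If T ~ Lognormal(μ,σ) then ln T ~ Normal(μ,σ), so the p-quantile of ln T is μ + z_p·σ.
ln(30) = 3.401 and ln(250) = 5.521; z_{0.09} = -1.341, z_{0.75} = 0.6745.
σ = (5.521 − 3.401)/(0.6745 − (-1.341)) = 1.052.
μ = 3.401 − (-1.341)·1.052 = 4.812.
E[T] = exp(μ + σ²/2) = exp(4.812 + 0.5535) = 214 ng/mL.

E[T] ≈ 214 ng/mL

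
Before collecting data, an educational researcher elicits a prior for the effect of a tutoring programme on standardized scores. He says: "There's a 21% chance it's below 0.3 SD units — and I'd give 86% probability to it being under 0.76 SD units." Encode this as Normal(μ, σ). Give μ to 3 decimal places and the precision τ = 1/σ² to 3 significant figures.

For Normal(μ,σ), the p-quantile is μ + z_p·σ. Here z_{0.21} = -0.8064, z_{0.86} = 1.08.
So 0.3 = μ − 0.8064σ and 0.76 = μ + 1.08σ.
Subtracting: σ = (0.76 − 0.3)/(1.08 − (-0.8064)) = 0.244.
Then μ = 0.3 − (-0.8064)·0.244 = 0.497.
Precision τ = 1/σ² = 1/0.2438² = 16.8.

μ = 0.497, τ = 16.8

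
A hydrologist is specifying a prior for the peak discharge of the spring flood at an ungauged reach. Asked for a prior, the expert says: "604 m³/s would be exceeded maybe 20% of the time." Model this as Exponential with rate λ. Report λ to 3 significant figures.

λ ≈ 0.00266

P(T > 604.0) = e^(−λ·604.0) = 0.2, so λ = −ln(0.2)/604.0 = 0.00266.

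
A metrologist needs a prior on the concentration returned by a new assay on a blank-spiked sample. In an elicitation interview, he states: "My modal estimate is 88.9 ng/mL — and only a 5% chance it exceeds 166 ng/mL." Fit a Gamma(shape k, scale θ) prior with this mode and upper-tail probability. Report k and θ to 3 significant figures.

Gamma(k,θ) with k>1 has mode (k−1)θ, so θ = 88.9/(k−1).
Need P(X < 166) = 0.95 with θ tied to k this way. Start at k = 2, θ = 88.9: P(X<166) ≈ 0.557.
Too low — raise k to concentrate. Iterating converges to k ≈ 8.13.
Then θ = 88.9/(8.13−1) ≈ 12.5.

k ≈ 8.13, θ ≈ 12.5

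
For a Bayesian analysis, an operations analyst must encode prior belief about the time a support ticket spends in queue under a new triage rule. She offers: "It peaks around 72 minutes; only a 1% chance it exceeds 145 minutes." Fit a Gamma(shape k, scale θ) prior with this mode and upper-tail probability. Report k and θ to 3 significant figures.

k ≈ 11, θ ≈ 7.19

Gamma(k,θ) with k>1 has mode (k−1)θ, so θ = 72/(k−1).
Need P(X < 145) = 0.99 with θ tied to k this way. Start at k = 2, θ = 72: P(X<145) ≈ 0.598.
Too low — raise k to concentrate. Iterating converges to k ≈ 11.
Then θ = 72/(11−1) ≈ 7.19.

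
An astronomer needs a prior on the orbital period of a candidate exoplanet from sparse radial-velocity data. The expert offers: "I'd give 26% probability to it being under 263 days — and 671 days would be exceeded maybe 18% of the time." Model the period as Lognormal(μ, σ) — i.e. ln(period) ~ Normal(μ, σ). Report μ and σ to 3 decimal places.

If T ~ Lognormal(μ,σ) then ln T ~ Normal(μ,σ), so the p-quantile of ln T is μ + z_p·σ.
ln(263) = 5.572 and ln(671) = 6.509; z_{0.26} = -0.6433, z_{0.82} = 0.9154.
σ = (6.509 − 5.572)/(0.9154 − (-0.6433)) = 0.601.
μ = 5.572 − (-0.6433)·0.601 = 5.959.

μ ≈ 5.959, σ ≈ 0.601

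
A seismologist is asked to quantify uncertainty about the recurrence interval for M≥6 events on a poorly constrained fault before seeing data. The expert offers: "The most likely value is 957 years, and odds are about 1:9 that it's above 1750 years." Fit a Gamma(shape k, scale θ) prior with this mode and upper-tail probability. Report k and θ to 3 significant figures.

k ≈ 6.23, θ ≈ 183

Gamma(k,θ) with k>1 has mode (k−1)θ, so θ = 957/(k−1).
Need P(X < 1750) = 0.9 with θ tied to k this way. Start at k = 2, θ = 957: P(X<1750) ≈ 0.546.
Too low — raise k to concentrate. Iterating converges to k ≈ 6.23.
Then θ = 957/(6.23−1) ≈ 183.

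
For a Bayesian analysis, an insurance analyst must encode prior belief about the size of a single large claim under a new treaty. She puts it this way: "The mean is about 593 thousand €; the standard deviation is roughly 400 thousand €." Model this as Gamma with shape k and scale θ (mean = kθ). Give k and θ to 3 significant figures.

k ≈ 2.2, θ ≈ 270

For Gamma(k, scale θ): mean = kθ, variance = kθ², so CV = 1/√k.
CV = SD/mean = 400/593 = 0.6745, hence k = 1/CV² = 2.2.
Then θ = mean/k = 593/2.2 = 270.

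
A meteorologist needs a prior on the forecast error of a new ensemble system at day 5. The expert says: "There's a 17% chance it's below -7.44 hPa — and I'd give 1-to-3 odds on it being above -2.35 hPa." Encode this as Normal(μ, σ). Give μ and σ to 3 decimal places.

For Normal(μ,σ), the p-quantile is μ + z_p·σ. Here z_{0.17} = -0.9542, z_{0.75} = 0.6745.
So -7.44 = μ − 0.9542σ and -2.35 = μ + 0.6745σ.
Subtracting: σ = (-2.35 − -7.44)/(0.6745 − (-0.9542)) = 3.125.
Then μ = -7.44 − (-0.9542)·3.125 = -4.458.

μ = -4.458, σ = 3.125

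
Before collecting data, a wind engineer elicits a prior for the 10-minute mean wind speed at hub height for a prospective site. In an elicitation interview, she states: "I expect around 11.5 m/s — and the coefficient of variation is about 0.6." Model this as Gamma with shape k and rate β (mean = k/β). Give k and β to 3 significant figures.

For Gamma(k, rate β): mean = k/β, variance = k/β², so CV = 1/√k.
CV = 0.6, hence k = 1/CV² = 2.78.
Then β = k/mean = 2.78/11.5 = 0.242.

k ≈ 2.78, β ≈ 0.242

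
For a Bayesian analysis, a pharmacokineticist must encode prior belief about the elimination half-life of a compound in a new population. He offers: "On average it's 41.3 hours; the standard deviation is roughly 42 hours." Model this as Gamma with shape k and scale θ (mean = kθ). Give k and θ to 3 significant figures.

For Gamma(k, scale θ): mean = kθ, variance = kθ², so CV = 1/√k.
CV = SD/mean = 42/41.3 = 1.017, hence k = 1/CV² = 0.967.
Then θ = mean/k = 41.3/0.967 = 42.7.

k ≈ 0.967, θ ≈ 42.7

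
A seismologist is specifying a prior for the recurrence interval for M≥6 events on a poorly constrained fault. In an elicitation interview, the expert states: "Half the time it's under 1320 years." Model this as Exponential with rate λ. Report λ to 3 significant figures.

λ ≈ 0.000525

Exponential median = ln 2 / λ, so λ = ln 2 / 1320.0 = 0.000525.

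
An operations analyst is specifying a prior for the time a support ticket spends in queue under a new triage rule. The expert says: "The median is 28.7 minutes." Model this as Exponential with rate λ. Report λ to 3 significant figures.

Exponential median = ln 2 / λ, so λ = ln 2 / 28.7 = 0.0242.

λ ≈ 0.0242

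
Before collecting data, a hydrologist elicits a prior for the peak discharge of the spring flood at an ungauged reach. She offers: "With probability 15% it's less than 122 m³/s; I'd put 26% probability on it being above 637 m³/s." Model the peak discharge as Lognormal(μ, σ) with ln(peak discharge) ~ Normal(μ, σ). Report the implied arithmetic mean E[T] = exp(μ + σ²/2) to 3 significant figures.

E[T] ≈ 549 m³/s

If T ~ Lognormal(μ,σ) then ln T ~ Normal(μ,σ), so the p-quantile of ln T is μ + z_p·σ.
ln(122) = 4.804 and ln(637) = 6.457; z_{0.15} = -1.036, z_{0.74} = 0.6433.
σ = (6.457 − 4.804)/(0.6433 − (-1.036)) = 0.984.
μ = 4.804 − (-1.036)·0.984 = 5.824.
E[T] = exp(μ + σ²/2) = exp(5.824 + 0.4840) = 549 m³/s.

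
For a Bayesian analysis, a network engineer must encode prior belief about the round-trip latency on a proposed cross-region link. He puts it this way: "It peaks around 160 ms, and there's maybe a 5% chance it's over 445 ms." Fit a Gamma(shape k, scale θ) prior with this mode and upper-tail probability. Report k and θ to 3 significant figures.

k ≈ 3.56, θ ≈ 62.5

Gamma(k,θ) with k>1 has mode (k−1)θ, so θ = 160/(k−1).
Need P(X < 445) = 0.95 with θ tied to k this way. Start at k = 2, θ = 160: P(X<445) ≈ 0.766.
Too low — raise k to concentrate. Iterating converges to k ≈ 3.56.
Then θ = 160/(3.56−1) ≈ 62.5.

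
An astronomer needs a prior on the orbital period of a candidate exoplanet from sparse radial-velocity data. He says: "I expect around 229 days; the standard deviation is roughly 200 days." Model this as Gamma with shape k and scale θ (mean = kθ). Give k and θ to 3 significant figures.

k ≈ 1.31, θ ≈ 175

For Gamma(k, scale θ): mean = kθ, variance = kθ², so CV = 1/√k.
CV = SD/mean = 200/229 = 0.8734, hence k = 1/CV² = 1.31.
Then θ = mean/k = 229/1.31 = 175.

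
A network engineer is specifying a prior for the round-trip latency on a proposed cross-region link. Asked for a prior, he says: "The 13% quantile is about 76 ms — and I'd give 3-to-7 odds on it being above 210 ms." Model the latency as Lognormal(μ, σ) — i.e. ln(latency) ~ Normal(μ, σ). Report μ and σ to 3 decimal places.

If T ~ Lognormal(μ,σ) then ln T ~ Normal(μ,σ), so the p-quantile of ln T is μ + z_p·σ.
ln(76) = 4.331 and ln(210) = 5.347; z_{0.13} = -1.126, z_{0.7} = 0.5244.
σ = (5.347 − 4.331)/(0.5244 − (-1.126)) = 0.616.
μ = 4.331 − (-1.126)·0.616 = 5.024.

μ ≈ 5.024, σ ≈ 0.616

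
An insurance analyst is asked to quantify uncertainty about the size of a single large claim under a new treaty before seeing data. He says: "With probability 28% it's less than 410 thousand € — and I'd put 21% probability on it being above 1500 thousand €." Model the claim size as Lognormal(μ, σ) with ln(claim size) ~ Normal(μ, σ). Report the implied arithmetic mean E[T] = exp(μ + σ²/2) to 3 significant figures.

E[T] ≈ 1090 thousand €

If T ~ Lognormal(μ,σ) then ln T ~ Normal(μ,σ), so the p-quantile of ln T is μ + z_p·σ.
ln(410) = 6.016 and ln(1500) = 7.313; z_{0.28} = -0.5828, z_{0.79} = 0.8064.
σ = (7.313 − 6.016)/(0.8064 − (-0.5828)) = 0.934.
μ = 6.016 − (-0.5828)·0.934 = 6.560.
E[T] = exp(μ + σ²/2) = exp(6.560 + 0.4358) = 1090 thousand €.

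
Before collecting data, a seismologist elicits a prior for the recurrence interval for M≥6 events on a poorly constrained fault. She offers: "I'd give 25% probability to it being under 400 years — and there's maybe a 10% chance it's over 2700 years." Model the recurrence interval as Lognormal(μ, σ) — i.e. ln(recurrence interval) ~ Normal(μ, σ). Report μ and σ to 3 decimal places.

If T ~ Lognormal(μ,σ) then ln T ~ Normal(μ,σ), so the p-quantile of ln T is μ + z_p·σ.
ln(400) = 5.991 and ln(2700) = 7.901; z_{0.25} = -0.6745, z_{0.9} = 1.282.
σ = (7.901 − 5.991)/(1.282 − (-0.6745)) = 0.976.
μ = 5.991 − (-0.6745)·0.976 = 6.650.

μ ≈ 6.650, σ ≈ 0.976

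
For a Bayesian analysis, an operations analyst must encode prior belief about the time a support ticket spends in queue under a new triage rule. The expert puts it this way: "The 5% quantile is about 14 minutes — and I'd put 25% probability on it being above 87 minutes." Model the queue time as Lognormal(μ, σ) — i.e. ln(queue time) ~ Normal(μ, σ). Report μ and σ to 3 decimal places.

μ ≈ 3.935, σ ≈ 0.788

If T ~ Lognormal(μ,σ) then ln T ~ Normal(μ,σ), so the p-quantile of ln T is μ + z_p·σ.
ln(14) = 2.639 and ln(87) = 4.466; z_{0.05} = -1.645, z_{0.75} = 0.6745.
σ = (4.466 − 2.639)/(0.6745 − (-1.645)) = 0.788.
μ = 2.639 − (-1.645)·0.788 = 3.935.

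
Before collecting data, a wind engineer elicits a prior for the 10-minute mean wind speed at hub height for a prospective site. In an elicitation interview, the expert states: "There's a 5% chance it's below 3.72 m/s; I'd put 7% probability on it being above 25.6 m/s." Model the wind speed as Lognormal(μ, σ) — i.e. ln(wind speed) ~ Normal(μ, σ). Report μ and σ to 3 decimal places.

If T ~ Lognormal(μ,σ) then ln T ~ Normal(μ,σ), so the p-quantile of ln T is μ + z_p·σ.
ln(3.72) = 1.314 and ln(25.6) = 3.243; z_{0.05} = -1.645, z_{0.93} = 1.476.
σ = (3.243 − 1.314)/(1.476 − (-1.645)) = 0.618.
μ = 1.314 − (-1.645)·0.618 = 2.330.

μ ≈ 2.330, σ ≈ 0.618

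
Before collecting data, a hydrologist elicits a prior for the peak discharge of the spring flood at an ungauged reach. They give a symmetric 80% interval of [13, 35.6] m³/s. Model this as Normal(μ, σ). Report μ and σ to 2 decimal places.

μ = 24.30, σ = 8.82

A symmetric 80% interval runs μ ± z·σ with z = 1.282.
Half-width = 11.3, so σ = 11.3/1.282 = 8.82.
μ is the interval midpoint, 24.30.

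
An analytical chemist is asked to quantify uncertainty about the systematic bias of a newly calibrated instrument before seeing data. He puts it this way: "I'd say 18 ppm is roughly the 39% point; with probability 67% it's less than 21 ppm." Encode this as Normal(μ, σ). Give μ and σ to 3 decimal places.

The p-quantile of Normal(μ,σ) is μ + z_p·σ, with z_{0.39} = -0.2793 and z_{0.67} = 0.4399.
Eliminate σ: μ = (z₂·x₁ − z₁·x₂)/(z₂ − z₁) = (0.4399·18 − (-0.2793)·21)/0.7192 = 19.165.
Then σ = (x₂ − x₁)/(z₂ − z₁) = (21 − 18)/0.7192 = 4.171.

μ = 19.165, σ = 4.171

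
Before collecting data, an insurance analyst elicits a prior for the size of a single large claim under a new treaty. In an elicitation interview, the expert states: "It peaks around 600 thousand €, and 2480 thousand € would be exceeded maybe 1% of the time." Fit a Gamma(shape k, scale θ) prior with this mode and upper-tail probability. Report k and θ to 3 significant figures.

Gamma(k,θ) with k>1 has mode (k−1)θ, so θ = 600/(k−1).
Need P(X < 2480) = 0.99 with θ tied to k this way. Start at k = 2, θ = 600: P(X<2480) ≈ 0.918.
Too low — raise k to concentrate. Iterating converges to k ≈ 3.06.
Then θ = 600/(3.06−1) ≈ 292.

k ≈ 3.06, θ ≈ 292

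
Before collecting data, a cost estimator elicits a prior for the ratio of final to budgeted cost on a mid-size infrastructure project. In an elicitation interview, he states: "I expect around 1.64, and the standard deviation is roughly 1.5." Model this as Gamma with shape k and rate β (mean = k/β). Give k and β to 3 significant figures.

k ≈ 1.2, β ≈ 0.729

For Gamma(k, rate β): mean = k/β, variance = k/β², so CV = 1/√k.
CV = SD/mean = 1.5/1.64 = 0.9146, hence k = 1/CV² = 1.2.
Then β = k/mean = 1.2/1.64 = 0.729.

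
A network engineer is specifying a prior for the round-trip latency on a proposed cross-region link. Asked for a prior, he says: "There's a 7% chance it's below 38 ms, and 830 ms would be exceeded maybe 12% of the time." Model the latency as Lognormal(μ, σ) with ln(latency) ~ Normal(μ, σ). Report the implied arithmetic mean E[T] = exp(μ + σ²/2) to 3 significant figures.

If T ~ Lognormal(μ,σ) then ln T ~ Normal(μ,σ), so the p-quantile of ln T is μ + z_p·σ.
ln(38) = 3.638 and ln(830) = 6.721; z_{0.07} = -1.476, z_{0.88} = 1.175.
σ = (6.721 − 3.638)/(1.175 − (-1.476)) = 1.163.
μ = 3.638 − (-1.476)·1.163 = 5.354.
E[T] = exp(μ + σ²/2) = exp(5.354 + 0.6767) = 416 ms.

E[T] ≈ 416 ms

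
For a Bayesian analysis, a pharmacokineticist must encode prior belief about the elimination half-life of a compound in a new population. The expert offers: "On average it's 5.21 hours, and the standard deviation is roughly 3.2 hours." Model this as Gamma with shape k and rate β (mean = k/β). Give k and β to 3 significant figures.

For Gamma(k, rate β): mean = k/β, variance = k/β², so CV = 1/√k.
CV = SD/mean = 3.2/5.21 = 0.6142, hence k = 1/CV² = 2.65.
Then β = k/mean = 2.65/5.21 = 0.509.

k ≈ 2.65, β ≈ 0.509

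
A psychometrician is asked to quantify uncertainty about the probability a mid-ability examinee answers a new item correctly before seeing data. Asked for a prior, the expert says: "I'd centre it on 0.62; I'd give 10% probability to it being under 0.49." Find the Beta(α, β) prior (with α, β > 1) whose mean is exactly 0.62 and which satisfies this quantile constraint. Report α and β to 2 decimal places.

α ≈ 14.46, β ≈ 8.86

With mean 0.62 fixed, write α = 0.62s, β = 0.38s where s = α+β.
Need P(θ < 0.49) = 0.1 under Beta(0.62s, 0.38s). Normal approximation: (q−m)/√(m(1−m)/s) ≈ z_{0.1} = -1.28, so s ≈ 0.62·0.38·(-1.28)²/(0.49−0.62)² = 22.9.
At s = 22.9: P(θ<0.49) ≈ 0.102. Adjusting to match 0.1 gives s ≈ 23.33.
So α = 0.62·23.33 ≈ 14.46, β = 0.38·23.33 ≈ 8.86.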